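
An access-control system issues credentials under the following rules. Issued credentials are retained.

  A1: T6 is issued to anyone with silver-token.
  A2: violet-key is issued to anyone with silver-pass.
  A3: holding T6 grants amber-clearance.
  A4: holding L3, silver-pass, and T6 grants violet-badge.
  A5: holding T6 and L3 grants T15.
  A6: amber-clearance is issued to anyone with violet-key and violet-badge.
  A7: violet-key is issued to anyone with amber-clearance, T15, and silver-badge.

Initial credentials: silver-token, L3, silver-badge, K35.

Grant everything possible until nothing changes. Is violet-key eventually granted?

Yes

Holding silver-token grants T6 (A1).
Holding T6 and L3 grants T15 (A5).
Holding T6 grants amber-clearance (A3).
Holding amber-clearance, T15, and silver-badge grants violet-key (A7).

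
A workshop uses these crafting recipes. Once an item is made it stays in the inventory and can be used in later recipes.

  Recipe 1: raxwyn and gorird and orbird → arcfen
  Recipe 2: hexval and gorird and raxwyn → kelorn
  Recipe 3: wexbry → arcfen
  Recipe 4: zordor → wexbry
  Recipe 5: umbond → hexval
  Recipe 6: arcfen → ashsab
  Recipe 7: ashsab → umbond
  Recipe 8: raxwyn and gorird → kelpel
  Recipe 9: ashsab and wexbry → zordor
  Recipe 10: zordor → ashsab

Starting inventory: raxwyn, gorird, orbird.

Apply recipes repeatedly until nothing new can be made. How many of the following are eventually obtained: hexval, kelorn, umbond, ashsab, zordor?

4

Using Recipe 1, raxwyn, gorird, and orbird make arcfen.
Using Recipe 6, arcfen makes ashsab.
ashsab → umbond (Recipe 7).
umbond → hexval (Recipe 5).
hexval and gorird and raxwyn → kelorn (Recipe 2).
hexval: reached.
kelorn: reached.
umbond: reached.
ashsab: reached.
zordor would need ashsab and wexbry (Recipe 9), but wexbry is never obtained.
Reached: hexval, kelorn, umbond, and ashsab — 4 of the 5.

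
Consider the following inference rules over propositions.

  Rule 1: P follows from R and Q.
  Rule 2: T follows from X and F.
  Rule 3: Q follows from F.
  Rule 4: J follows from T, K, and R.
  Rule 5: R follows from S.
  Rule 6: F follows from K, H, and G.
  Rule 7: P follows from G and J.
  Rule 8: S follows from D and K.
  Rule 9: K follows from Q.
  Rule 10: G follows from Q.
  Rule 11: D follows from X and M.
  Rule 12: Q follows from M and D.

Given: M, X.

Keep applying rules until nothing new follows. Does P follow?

Yes

X and M hold, so D follows (Rule 11).
M and D hold, so Q follows (Rule 12).
From Q, Rule 9 gives K.
From D and K, Rule 8 gives S.
S holds, so R follows (Rule 5).
From R and Q, Rule 1 gives P.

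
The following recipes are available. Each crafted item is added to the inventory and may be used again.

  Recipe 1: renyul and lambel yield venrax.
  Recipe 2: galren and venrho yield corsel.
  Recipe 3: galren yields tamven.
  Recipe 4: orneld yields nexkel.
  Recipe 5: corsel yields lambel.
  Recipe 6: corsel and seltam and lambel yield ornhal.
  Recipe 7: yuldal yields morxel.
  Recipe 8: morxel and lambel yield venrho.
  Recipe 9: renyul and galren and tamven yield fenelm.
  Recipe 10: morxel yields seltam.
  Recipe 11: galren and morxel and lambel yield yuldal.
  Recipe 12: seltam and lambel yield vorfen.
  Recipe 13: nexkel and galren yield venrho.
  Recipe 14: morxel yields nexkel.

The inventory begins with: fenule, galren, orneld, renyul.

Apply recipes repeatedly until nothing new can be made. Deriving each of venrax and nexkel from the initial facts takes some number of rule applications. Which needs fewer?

nexkel

nexkel: orneld → nexkel (Recipe 4). [1 rule application]
venrax: Using Recipe 4, orneld makes nexkel. nexkel and galren → venrho (Recipe 13). galren and venrho → corsel (Recipe 2). Using Recipe 5, corsel makes lambel. renyul and lambel → venrax (Recipe 1). [5 rule applications]
nexkel needs fewer.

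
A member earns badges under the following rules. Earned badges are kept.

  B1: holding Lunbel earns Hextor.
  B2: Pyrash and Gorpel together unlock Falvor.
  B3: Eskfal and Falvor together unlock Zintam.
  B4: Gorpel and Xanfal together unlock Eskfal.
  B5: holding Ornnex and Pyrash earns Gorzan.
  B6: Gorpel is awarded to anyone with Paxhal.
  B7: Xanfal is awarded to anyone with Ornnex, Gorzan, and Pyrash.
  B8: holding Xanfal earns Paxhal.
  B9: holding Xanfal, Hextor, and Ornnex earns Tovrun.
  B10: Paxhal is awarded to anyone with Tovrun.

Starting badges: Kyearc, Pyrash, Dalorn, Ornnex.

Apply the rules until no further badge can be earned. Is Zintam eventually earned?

Yes

With Ornnex and Pyrash, Gorzan is earned (B5).
With Ornnex, Gorzan, and Pyrash, Xanfal is earned (B7).
With Xanfal, Paxhal is earned (B8).
With Paxhal, Gorpel is earned (B6).
With Pyrash and Gorpel, Falvor is earned (B2).
With Gorpel and Xanfal, Eskfal is earned (B4).
With Eskfal and Falvor, Zintam is earned (B3).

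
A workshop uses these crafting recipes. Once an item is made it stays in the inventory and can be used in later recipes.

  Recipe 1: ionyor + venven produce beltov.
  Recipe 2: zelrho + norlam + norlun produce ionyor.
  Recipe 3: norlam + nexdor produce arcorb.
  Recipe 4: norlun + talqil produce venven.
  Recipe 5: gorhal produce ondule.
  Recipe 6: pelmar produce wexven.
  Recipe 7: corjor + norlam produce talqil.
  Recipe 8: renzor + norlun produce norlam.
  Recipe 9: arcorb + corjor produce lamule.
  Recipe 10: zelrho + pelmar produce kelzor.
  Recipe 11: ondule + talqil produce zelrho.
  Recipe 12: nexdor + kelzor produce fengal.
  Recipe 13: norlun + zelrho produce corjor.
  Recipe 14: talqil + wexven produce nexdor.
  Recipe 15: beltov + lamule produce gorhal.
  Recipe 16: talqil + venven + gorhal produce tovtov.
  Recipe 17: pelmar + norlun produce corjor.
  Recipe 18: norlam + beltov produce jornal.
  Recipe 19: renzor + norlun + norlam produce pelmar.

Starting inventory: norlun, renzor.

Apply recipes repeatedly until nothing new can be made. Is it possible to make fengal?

No

fengal would need nexdor and kelzor (Recipe 12), but kelzor is never obtained.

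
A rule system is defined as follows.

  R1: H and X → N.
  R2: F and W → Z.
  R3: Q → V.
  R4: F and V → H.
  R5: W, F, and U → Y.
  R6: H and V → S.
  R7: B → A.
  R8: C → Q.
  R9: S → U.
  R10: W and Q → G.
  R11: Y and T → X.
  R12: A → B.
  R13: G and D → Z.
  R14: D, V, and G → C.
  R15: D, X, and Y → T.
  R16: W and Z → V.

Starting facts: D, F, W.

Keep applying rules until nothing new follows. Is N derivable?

No

N would need H and X (R1), but X is never established.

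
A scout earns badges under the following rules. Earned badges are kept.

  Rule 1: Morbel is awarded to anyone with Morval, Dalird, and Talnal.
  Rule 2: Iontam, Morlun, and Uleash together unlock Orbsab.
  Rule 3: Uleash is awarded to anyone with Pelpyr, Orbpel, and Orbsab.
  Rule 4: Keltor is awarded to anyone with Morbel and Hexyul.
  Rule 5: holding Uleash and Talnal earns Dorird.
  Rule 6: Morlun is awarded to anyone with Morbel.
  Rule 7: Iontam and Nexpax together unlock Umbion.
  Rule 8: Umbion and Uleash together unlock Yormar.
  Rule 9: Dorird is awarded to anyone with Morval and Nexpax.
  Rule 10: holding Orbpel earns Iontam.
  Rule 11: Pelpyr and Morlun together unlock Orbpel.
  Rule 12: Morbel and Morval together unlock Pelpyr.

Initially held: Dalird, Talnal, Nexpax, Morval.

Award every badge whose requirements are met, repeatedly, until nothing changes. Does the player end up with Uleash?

No

Uleash would need Pelpyr, Orbpel, and Orbsab (Rule 3), but Orbsab is never earned.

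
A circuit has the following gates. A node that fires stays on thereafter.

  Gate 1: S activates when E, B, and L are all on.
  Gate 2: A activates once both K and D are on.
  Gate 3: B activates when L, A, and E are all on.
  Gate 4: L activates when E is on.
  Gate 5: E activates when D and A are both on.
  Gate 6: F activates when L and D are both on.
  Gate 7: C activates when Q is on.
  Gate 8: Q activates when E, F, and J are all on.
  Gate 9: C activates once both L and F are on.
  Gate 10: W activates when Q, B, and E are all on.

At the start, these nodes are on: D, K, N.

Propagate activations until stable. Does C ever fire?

Gate 2: K and D on → A on.
Gate 5: D and A on → E on.
E is on, so L activates (Gate 4).
Gate 6: L and D on → F on.
Gate 9: L and F on → C on.

Yes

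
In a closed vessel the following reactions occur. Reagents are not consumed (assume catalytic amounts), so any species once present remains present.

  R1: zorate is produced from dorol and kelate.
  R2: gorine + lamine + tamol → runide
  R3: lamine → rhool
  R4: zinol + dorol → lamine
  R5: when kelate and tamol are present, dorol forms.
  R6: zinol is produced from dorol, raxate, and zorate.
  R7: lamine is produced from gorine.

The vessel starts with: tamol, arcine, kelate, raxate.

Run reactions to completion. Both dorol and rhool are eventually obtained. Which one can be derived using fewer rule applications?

dorol: kelate and tamol present → dorol forms (R5). [1 rule application]
rhool: kelate and tamol present → dorol forms (R5). dorol and kelate present → zorate forms (R1). dorol, raxate, and zorate present → zinol forms (R6). zinol and dorol present → lamine forms (R4). lamine present → rhool forms (R3). [5 rule applications]
dorol needs fewer.

dorol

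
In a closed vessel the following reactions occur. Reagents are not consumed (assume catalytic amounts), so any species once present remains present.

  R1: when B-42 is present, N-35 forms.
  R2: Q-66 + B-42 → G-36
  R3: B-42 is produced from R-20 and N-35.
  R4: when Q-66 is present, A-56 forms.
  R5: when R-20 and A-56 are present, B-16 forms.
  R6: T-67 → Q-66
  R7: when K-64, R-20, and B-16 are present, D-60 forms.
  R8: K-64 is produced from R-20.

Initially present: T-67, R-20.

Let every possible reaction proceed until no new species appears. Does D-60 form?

T-67 present → Q-66 forms (R6).
R-20 present → K-64 forms (R8).
Q-66 present → A-56 forms (R4).
R-20 and A-56 present → B-16 forms (R5).
K-64, R-20, and B-16 present → D-60 forms (R7).

Yes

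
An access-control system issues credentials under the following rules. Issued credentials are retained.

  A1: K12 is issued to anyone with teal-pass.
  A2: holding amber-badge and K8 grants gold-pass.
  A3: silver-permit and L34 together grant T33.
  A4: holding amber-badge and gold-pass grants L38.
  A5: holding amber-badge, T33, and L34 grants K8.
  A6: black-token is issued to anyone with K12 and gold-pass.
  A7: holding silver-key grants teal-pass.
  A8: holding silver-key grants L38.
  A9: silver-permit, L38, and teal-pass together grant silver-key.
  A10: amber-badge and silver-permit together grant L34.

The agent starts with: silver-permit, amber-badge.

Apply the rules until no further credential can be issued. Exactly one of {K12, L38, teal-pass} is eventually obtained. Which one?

Holding amber-badge and silver-permit grants L34 (A10).
Holding silver-permit and L34 grants T33 (A3).
Holding amber-badge, T33, and L34 grants K8 (A5).
Holding amber-badge and K8 grants gold-pass (A2).
Holding amber-badge and gold-pass grants L38 (A4).
teal-pass would need silver-key (A7), but silver-key is never granted. K12 would need teal-pass (A1), but teal-pass is never granted.

L38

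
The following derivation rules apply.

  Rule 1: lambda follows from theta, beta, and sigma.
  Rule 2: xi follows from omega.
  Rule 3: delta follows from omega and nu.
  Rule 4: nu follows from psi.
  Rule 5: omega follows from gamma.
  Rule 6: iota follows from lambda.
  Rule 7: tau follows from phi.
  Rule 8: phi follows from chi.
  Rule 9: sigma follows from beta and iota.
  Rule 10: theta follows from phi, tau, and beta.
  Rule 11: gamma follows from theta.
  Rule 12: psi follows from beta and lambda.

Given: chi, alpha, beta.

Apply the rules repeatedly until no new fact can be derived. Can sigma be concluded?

sigma would need beta and iota (Rule 9), but iota is never established.

No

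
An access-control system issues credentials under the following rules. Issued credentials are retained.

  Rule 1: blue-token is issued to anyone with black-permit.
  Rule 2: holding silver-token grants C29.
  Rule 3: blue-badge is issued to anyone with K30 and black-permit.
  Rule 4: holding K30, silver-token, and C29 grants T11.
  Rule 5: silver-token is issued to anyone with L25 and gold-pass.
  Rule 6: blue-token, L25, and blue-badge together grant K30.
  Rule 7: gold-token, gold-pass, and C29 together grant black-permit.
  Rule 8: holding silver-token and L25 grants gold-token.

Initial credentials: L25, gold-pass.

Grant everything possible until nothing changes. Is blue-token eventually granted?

Yes

Holding L25 and gold-pass grants silver-token (Rule 5).
Holding silver-token and L25 grants gold-token (Rule 8).
Holding silver-token grants C29 (Rule 2).
Holding gold-token, gold-pass, and C29 grants black-permit (Rule 7).
Holding black-permit grants blue-token (Rule 1).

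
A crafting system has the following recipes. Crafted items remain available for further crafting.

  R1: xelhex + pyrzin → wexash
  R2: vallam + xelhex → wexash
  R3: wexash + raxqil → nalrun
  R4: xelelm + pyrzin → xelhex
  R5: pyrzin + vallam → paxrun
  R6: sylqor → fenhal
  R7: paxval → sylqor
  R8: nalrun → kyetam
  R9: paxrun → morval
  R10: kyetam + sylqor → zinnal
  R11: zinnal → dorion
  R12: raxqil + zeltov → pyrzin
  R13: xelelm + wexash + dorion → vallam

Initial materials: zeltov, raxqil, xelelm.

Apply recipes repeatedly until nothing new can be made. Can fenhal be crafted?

No

fenhal would need sylqor (R6), but sylqor is never obtained.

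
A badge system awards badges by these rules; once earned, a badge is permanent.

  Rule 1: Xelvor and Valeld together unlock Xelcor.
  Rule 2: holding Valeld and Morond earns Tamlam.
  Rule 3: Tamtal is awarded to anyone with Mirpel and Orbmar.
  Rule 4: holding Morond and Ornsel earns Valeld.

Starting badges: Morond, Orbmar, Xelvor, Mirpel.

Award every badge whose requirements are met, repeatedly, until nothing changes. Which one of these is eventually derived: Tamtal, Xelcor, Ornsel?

Tamtal

With Mirpel and Orbmar, Tamtal is earned (Rule 3).
Xelcor would need Xelvor and Valeld (Rule 1), but Valeld is never earned. No rule produces Ornsel, and it is not given.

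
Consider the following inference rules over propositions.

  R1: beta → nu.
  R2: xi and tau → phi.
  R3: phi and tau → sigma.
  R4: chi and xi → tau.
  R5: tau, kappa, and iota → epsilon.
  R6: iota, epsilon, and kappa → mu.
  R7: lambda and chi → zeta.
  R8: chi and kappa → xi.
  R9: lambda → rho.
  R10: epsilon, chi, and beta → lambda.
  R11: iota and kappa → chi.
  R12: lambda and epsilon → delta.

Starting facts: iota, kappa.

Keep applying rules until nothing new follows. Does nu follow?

nu would need beta (R1), but beta is never established.

No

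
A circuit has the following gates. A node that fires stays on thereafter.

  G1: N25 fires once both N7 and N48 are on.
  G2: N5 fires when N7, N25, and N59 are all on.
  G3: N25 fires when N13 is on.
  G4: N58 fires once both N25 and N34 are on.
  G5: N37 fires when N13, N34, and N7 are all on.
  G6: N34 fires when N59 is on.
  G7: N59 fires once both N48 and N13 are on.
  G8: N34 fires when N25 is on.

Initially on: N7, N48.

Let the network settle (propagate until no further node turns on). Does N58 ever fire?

N7 and N48 are on, so N25 fires (G1).
N25 is on, so N34 fires (G8).
G4: N25 and N34 on → N58 on.

Yes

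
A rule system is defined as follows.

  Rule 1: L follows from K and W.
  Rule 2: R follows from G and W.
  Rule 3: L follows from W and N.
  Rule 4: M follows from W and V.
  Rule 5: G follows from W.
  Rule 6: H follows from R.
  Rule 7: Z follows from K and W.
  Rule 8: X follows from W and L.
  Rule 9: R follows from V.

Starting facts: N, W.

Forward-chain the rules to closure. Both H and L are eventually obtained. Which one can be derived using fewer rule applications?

L

L: W and N hold, so L follows (Rule 3). [1 rule application]
H: From W, Rule 5 gives G. G and W hold, so R follows (Rule 2). From R, Rule 6 gives H. [3 rule applications]
L needs fewer.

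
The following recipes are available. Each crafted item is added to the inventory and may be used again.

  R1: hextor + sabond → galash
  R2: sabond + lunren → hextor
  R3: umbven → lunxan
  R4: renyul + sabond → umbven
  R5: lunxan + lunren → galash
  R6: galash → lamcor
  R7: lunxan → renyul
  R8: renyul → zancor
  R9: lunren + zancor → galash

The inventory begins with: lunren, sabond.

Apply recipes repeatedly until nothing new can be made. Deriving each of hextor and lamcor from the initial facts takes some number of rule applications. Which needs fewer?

hextor: sabond + lunren → hextor (R2). [1 rule application]
lamcor: Using R2, sabond and lunren make hextor. hextor + sabond → galash (R1). Using R6, galash makes lamcor. [3 rule applications]
hextor needs fewer.

hextor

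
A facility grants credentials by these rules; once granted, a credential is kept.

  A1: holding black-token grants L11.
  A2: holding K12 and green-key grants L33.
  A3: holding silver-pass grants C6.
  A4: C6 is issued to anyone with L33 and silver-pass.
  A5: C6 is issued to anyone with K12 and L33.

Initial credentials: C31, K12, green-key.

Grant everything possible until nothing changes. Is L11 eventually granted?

L11 would need black-token (A1), but black-token is never granted.

No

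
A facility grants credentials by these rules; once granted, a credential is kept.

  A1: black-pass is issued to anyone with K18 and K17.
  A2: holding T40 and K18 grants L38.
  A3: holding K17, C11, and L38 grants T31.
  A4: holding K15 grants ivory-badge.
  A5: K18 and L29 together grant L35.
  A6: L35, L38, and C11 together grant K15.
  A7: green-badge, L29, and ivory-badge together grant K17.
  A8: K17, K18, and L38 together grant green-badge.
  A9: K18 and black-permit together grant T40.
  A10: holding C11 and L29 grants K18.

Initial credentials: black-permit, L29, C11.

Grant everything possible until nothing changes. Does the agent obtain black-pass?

black-pass would need K18 and K17 (A1), but K17 is never granted.

No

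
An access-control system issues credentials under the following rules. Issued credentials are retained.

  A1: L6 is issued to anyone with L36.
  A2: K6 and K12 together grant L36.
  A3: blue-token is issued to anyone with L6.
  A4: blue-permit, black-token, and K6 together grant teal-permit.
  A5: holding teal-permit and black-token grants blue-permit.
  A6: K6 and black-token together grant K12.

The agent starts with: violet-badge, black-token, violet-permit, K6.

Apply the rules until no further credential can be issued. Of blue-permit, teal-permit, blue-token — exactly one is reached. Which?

blue-token

Holding K6 and black-token grants K12 (A6).
Holding K6 and K12 grants L36 (A2).
Holding L36 grants L6 (A1).
Holding L6 grants blue-token (A3).
blue-permit would need teal-permit and black-token (A5), but teal-permit is never granted. teal-permit would need blue-permit, black-token, and K6 (A4), but blue-permit is never granted.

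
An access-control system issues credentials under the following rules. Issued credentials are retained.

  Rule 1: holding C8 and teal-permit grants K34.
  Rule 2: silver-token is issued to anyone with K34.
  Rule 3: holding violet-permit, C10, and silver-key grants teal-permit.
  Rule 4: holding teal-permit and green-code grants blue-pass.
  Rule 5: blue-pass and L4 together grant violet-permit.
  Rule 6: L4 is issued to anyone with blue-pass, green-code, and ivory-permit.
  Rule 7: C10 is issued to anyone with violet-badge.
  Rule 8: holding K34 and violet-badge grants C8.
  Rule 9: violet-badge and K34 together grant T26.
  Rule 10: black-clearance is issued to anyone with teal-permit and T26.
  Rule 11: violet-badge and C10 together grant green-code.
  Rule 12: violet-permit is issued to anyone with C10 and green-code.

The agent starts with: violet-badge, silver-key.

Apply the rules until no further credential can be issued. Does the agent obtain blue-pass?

Holding violet-badge grants C10 (Rule 7).
Holding violet-badge and C10 grants green-code (Rule 11).
Holding C10 and green-code grants violet-permit (Rule 12).
Holding violet-permit, C10, and silver-key grants teal-permit (Rule 3).
Holding teal-permit and green-code grants blue-pass (Rule 4).

Yes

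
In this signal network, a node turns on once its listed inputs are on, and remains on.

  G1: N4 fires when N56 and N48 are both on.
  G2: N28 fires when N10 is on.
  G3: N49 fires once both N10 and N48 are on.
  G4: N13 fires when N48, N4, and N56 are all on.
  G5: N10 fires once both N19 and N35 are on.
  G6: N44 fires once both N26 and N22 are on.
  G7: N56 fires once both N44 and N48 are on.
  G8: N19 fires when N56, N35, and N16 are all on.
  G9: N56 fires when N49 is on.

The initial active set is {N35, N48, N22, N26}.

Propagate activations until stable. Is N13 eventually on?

N26 and N22 are on, so N44 fires (G6).
N44 and N48 are on, so N56 fires (G7).
N56 and N48 are on, so N4 fires (G1).
G4: N48, N4, and N56 on → N13 on.

Yes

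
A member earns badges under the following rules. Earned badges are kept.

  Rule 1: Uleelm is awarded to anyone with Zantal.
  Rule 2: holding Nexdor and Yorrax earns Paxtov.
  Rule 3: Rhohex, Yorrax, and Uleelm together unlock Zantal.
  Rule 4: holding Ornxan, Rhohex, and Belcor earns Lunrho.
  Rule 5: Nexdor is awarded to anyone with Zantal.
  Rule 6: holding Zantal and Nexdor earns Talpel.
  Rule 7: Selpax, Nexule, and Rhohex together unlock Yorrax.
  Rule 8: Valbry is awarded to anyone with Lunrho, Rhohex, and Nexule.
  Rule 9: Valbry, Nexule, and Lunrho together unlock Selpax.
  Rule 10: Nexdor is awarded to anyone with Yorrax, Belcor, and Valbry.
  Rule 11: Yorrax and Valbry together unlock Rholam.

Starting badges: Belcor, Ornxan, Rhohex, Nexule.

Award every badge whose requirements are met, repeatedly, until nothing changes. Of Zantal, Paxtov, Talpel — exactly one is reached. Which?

Paxtov

With Ornxan, Rhohex, and Belcor, Lunrho is earned (Rule 4).
With Lunrho, Rhohex, and Nexule, Valbry is earned (Rule 8).
With Valbry, Nexule, and Lunrho, Selpax is earned (Rule 9).
With Selpax, Nexule, and Rhohex, Yorrax is earned (Rule 7).
With Yorrax, Belcor, and Valbry, Nexdor is earned (Rule 10).
With Nexdor and Yorrax, Paxtov is earned (Rule 2).
Talpel would need Zantal and Nexdor (Rule 6), but Zantal is never earned. Zantal would need Rhohex, Yorrax, and Uleelm (Rule 3), but Uleelm is never earned.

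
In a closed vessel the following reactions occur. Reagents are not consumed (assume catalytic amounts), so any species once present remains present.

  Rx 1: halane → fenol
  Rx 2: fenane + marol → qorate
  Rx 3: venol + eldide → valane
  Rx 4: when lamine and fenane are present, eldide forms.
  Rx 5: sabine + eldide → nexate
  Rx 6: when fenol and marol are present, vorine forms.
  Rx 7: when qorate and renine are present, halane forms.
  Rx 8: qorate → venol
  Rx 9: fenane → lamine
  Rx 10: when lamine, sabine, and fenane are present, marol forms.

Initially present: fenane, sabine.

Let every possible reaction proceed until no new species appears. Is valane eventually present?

fenane present → lamine forms (Rx 9).
lamine and fenane present → eldide forms (Rx 4).
lamine, sabine, and fenane present → marol forms (Rx 10).
fenane and marol present → qorate forms (Rx 2).
qorate present → venol forms (Rx 8).
venol and eldide present → valane forms (Rx 3).

Yes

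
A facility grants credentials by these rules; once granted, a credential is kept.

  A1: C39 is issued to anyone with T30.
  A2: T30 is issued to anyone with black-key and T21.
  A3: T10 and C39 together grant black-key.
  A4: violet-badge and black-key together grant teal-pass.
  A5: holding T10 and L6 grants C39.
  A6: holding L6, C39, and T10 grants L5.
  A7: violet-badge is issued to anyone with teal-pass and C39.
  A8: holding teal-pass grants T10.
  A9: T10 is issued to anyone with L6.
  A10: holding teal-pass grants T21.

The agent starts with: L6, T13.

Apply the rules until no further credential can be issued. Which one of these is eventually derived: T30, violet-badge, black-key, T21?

Holding L6 grants T10 (A9).
Holding T10 and L6 grants C39 (A5).
Holding T10 and C39 grants black-key (A3).
violet-badge would need teal-pass and C39 (A7), but teal-pass is never granted. T21 would need teal-pass (A10), but teal-pass is never granted. T30 would need black-key and T21 (A2), but T21 is never granted.

black-key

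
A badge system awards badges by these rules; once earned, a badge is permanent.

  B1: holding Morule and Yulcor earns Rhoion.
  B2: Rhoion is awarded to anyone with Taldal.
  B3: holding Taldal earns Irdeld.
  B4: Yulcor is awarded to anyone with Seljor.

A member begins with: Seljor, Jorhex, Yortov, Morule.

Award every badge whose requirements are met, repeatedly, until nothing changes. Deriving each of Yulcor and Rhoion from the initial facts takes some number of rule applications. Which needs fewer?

Yulcor

Yulcor: With Seljor, Yulcor is earned (B4). [1 rule application]
Rhoion: With Seljor, Yulcor is earned (B4). With Morule and Yulcor, Rhoion is earned (B1). [2 rule applications]
Yulcor needs fewer.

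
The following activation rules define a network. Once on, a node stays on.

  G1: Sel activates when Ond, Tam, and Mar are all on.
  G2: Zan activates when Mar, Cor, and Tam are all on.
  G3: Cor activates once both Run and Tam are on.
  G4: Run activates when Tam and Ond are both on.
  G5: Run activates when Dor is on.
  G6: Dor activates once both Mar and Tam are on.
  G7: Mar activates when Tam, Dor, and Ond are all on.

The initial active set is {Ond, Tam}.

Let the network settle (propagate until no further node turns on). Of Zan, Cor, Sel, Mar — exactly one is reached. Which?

Cor

G4: Tam and Ond on → Run on.
G3: Run and Tam on → Cor on.
Mar would need Tam, Dor, and Ond (G7), but Dor never turns on. Sel would need Ond, Tam, and Mar (G1), but Mar never turns on. Zan would need Mar, Cor, and Tam (G2), but Mar never turns on.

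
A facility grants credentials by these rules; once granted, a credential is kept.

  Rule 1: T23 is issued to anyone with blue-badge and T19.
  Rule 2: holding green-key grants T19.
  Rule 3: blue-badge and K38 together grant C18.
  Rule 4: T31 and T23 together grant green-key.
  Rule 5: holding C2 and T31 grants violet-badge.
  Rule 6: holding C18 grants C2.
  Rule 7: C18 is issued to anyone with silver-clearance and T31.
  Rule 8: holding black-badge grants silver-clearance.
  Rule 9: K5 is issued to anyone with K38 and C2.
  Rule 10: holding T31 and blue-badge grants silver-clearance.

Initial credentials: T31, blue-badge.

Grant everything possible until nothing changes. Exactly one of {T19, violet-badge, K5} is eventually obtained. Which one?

violet-badge

Holding T31 and blue-badge grants silver-clearance (Rule 10).
Holding silver-clearance and T31 grants C18 (Rule 7).
Holding C18 grants C2 (Rule 6).
Holding C2 and T31 grants violet-badge (Rule 5).
T19 would need green-key (Rule 2), but green-key is never granted. K5 would need K38 and C2 (Rule 9), but K38 is never granted.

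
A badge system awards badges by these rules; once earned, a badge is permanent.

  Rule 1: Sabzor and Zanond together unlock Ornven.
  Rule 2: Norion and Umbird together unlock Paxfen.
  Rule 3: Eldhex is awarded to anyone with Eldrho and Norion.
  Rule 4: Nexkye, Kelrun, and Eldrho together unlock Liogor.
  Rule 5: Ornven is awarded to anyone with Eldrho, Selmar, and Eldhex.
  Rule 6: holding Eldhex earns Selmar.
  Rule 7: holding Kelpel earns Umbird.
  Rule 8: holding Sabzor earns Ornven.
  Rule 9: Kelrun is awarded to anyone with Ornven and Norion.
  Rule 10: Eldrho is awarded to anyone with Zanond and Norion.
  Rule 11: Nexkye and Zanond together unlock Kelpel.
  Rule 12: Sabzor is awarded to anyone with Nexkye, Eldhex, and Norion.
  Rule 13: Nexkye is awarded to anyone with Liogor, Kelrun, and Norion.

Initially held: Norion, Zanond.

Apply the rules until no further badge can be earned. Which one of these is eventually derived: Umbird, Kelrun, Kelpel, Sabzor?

Kelrun

With Zanond and Norion, Eldrho is earned (Rule 10).
With Eldrho and Norion, Eldhex is earned (Rule 3).
With Eldhex, Selmar is earned (Rule 6).
With Eldrho, Selmar, and Eldhex, Ornven is earned (Rule 5).
With Ornven and Norion, Kelrun is earned (Rule 9).
Kelpel would need Nexkye and Zanond (Rule 11), but Nexkye is never earned. Sabzor would need Nexkye, Eldhex, and Norion (Rule 12), but Nexkye is never earned. Umbird would need Kelpel (Rule 7), but Kelpel is never earned.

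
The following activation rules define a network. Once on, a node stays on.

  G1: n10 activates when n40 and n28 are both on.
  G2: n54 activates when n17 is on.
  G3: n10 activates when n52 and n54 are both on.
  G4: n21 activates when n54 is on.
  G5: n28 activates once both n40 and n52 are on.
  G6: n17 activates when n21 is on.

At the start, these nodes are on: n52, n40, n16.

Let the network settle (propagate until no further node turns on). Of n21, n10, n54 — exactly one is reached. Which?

n10

n40 and n52 are on, so n28 activates (G5).
G1: n40 and n28 on → n10 on.
n21 would need n54 (G4), but n54 never turns on. n54 would need n17 (G2), but n17 never turns on.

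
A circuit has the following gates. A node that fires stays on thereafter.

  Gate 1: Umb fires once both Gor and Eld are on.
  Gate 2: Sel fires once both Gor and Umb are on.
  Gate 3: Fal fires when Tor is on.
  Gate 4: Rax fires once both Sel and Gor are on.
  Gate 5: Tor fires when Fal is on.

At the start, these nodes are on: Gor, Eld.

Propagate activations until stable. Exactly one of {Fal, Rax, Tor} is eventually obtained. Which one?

Rax

Gor and Eld are on, so Umb fires (Gate 1).
Gor and Umb are on, so Sel fires (Gate 2).
Gate 4: Sel and Gor on → Rax on.
Tor would need Fal (Gate 5), but Fal never turns on. Fal would need Tor (Gate 3), but Tor never turns on.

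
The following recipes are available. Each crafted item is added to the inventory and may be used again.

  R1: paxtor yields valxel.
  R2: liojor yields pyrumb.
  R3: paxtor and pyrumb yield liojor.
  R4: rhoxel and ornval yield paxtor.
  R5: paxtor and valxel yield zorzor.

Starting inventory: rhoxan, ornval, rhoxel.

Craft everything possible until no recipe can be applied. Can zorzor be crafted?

rhoxel and ornval → paxtor (R4).
paxtor → valxel (R1).
paxtor and valxel → zorzor (R5).

Yes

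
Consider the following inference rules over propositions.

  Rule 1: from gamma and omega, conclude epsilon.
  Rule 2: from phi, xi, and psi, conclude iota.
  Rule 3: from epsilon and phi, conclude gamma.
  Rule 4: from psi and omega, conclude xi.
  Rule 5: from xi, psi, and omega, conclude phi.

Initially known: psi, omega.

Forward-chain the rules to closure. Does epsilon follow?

epsilon would need gamma and omega (Rule 1), but gamma is never established.

No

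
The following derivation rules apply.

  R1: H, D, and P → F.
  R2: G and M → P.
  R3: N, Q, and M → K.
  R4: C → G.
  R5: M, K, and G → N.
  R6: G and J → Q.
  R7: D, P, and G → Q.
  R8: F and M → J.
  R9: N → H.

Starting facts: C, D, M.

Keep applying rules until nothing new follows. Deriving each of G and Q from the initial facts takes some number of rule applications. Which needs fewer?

G

G: C holds, so G follows (R4). [1 rule application]
Q: From C, R4 gives G. G and M hold, so P follows (R2). D, P, and G hold, so Q follows (R7). [3 rule applications]
G needs fewer.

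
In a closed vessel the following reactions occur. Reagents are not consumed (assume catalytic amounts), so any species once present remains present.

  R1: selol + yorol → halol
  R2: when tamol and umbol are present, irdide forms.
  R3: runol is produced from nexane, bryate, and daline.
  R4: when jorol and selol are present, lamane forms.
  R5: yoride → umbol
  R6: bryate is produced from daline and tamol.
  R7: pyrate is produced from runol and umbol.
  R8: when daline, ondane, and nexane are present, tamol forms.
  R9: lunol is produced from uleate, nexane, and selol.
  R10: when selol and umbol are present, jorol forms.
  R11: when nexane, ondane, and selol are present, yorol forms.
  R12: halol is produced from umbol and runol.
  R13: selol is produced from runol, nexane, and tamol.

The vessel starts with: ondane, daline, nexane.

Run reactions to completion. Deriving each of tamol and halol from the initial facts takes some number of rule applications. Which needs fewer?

tamol: daline, ondane, and nexane present → tamol forms (R8). [1 rule application]
halol: daline, ondane, and nexane present → tamol forms (R8). daline and tamol present → bryate forms (R6). nexane, bryate, and daline present → runol forms (R3). runol, nexane, and tamol present → selol forms (R13). nexane, ondane, and selol present → yorol forms (R11). selol and yorol present → halol forms (R1). [6 rule applications]
tamol needs fewer.

tamol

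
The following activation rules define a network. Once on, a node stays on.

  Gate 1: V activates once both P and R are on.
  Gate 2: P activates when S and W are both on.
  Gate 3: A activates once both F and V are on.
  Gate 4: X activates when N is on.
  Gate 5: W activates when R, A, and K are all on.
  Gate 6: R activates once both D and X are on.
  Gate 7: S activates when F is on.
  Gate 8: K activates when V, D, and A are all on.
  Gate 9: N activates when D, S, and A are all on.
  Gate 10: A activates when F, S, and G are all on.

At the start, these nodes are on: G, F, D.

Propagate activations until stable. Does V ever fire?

No

V would need P and R (Gate 1), but P never turns on.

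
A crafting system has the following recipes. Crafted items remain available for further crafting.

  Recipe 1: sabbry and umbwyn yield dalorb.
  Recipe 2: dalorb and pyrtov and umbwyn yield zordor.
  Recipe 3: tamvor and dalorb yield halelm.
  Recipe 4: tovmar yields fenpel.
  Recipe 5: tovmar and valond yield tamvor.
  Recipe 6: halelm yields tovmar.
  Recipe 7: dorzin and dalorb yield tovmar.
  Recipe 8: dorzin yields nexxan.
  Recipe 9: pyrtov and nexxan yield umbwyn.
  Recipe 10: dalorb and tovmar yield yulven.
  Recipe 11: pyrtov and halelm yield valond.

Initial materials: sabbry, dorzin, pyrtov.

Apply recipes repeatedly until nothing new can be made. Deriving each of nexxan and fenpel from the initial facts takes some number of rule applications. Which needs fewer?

nexxan: dorzin → nexxan (Recipe 8). [1 rule application]
fenpel: dorzin → nexxan (Recipe 8). Using Recipe 9, pyrtov and nexxan make umbwyn. Using Recipe 1, sabbry and umbwyn make dalorb. Using Recipe 7, dorzin and dalorb make tovmar. Using Recipe 4, tovmar makes fenpel. [5 rule applications]
nexxan needs fewer.

nexxan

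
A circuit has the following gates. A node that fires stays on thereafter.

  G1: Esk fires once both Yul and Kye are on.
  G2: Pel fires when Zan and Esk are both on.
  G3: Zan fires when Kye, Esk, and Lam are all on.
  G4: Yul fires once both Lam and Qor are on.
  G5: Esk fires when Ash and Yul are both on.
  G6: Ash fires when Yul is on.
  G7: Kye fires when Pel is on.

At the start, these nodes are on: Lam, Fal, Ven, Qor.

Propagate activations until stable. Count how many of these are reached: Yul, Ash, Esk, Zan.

3

G4: Lam and Qor on → Yul on.
Yul is on, so Ash fires (G6).
Ash and Yul are on, so Esk fires (G5).
Yul: reached.
Ash: reached.
Esk: reached.
Zan would need Kye, Esk, and Lam (G3), but Kye never turns on.
Reached: Yul, Ash, and Esk — 3 of the 4.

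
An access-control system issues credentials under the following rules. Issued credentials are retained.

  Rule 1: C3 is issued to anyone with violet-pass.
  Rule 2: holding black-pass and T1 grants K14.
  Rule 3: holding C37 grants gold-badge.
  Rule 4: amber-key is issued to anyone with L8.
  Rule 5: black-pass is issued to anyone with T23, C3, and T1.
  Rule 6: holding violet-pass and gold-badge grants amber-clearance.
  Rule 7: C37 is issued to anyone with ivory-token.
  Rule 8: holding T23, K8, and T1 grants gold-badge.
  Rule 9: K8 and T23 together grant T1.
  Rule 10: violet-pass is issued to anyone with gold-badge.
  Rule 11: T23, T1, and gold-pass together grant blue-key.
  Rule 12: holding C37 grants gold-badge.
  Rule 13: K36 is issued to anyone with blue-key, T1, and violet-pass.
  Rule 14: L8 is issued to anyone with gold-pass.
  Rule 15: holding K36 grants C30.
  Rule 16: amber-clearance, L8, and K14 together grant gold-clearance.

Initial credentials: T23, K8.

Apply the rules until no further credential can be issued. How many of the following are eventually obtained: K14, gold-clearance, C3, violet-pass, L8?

Holding K8 and T23 grants T1 (Rule 9).
Holding T23, K8, and T1 grants gold-badge (Rule 8).
Holding gold-badge grants violet-pass (Rule 10).
Holding violet-pass grants C3 (Rule 1).
Holding T23, C3, and T1 grants black-pass (Rule 5).
Holding black-pass and T1 grants K14 (Rule 2).
K14: reached.
gold-clearance would need amber-clearance, L8, and K14 (Rule 16), but L8 is never granted.
C3: reached.
violet-pass: reached.
L8 would need gold-pass (Rule 14), but gold-pass is never granted.
Reached: K14, C3, and violet-pass — 3 of the 5.

3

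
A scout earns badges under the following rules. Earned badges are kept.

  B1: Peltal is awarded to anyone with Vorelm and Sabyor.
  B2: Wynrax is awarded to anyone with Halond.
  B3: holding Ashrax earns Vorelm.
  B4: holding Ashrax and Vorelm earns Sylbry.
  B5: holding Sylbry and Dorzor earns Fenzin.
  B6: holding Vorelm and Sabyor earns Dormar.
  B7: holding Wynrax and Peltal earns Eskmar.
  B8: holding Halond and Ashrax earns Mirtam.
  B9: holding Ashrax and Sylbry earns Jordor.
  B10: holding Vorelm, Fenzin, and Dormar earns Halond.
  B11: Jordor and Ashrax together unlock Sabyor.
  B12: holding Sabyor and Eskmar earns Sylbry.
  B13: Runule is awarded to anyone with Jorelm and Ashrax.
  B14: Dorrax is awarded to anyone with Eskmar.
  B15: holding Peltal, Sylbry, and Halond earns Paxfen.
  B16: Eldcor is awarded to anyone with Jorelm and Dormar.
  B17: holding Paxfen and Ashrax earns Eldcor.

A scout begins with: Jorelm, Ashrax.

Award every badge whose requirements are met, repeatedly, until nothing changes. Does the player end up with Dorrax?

No

Dorrax would need Eskmar (B14), but Eskmar is never earned.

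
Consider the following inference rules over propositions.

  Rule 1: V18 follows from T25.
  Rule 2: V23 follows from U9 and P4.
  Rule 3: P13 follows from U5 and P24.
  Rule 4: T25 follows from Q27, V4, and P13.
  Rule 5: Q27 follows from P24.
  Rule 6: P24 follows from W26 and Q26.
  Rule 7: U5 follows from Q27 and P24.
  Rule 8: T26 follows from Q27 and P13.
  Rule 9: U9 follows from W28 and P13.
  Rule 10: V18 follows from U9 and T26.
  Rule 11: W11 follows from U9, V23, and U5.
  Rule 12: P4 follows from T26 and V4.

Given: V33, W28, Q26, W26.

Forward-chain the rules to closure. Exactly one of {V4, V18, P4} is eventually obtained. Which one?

V18

From W26 and Q26, Rule 6 gives P24.
From P24, Rule 5 gives Q27.
Q27 and P24 hold, so U5 follows (Rule 7).
From U5 and P24, Rule 3 gives P13.
Q27 and P13 hold, so T26 follows (Rule 8).
W28 and P13 hold, so U9 follows (Rule 9).
U9 and T26 hold, so V18 follows (Rule 10).
No rule produces V4, and it is not given. P4 would need T26 and V4 (Rule 12), but V4 is never established.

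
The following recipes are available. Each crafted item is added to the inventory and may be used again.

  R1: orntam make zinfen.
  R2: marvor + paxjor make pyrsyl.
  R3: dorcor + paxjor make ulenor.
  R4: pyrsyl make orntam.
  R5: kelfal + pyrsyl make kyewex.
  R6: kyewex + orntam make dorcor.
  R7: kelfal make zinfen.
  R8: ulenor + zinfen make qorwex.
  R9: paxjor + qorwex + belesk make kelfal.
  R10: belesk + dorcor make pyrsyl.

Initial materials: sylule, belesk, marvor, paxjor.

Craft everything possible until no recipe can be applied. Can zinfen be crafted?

marvor + paxjor → pyrsyl (R2).
pyrsyl → orntam (R4).
orntam → zinfen (R1).

Yes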